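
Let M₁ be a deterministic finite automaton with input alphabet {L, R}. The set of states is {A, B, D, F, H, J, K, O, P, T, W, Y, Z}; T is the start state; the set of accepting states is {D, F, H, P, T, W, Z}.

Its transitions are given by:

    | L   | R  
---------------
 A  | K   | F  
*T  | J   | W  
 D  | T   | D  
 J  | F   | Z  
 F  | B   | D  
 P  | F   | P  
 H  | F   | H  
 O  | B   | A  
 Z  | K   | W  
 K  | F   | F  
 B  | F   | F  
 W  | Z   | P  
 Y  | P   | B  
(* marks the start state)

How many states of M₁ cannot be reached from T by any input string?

Starting at T and following transitions, the reachable set is {B, D, F, J, K, P, T, W, Z}. That leaves A, H, O, Y unreachable — 4 in total.

4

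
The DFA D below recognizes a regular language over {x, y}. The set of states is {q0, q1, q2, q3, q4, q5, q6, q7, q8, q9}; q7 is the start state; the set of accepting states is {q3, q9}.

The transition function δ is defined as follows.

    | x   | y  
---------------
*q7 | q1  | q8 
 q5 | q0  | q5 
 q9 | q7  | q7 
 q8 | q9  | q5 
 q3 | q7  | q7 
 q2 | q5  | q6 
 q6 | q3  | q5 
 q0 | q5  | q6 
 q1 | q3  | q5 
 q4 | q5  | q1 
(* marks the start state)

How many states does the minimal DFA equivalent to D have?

States {q2,q4} cannot be reached from the start state, so discard them.
Start with accepting vs non-accepting: {q3,q9} | {q0,q1,q5,q6,q7,q8}.
Split {q0,q1,q5,q6,q7,q8} by δ(·,x) → {q0,q5,q7} and {q1,q6,q8}.
Refine {q0,q5,q7} on symbol x: members go to different blocks, giving {q0,q5} and {q7}.
On input y, block {q0,q5} splits into {q0} and {q5}.
The partition is now stable with 5 blocks: {q3,q9} | {q0} | {q1,q6,q8} | {q7} | {q5}.

5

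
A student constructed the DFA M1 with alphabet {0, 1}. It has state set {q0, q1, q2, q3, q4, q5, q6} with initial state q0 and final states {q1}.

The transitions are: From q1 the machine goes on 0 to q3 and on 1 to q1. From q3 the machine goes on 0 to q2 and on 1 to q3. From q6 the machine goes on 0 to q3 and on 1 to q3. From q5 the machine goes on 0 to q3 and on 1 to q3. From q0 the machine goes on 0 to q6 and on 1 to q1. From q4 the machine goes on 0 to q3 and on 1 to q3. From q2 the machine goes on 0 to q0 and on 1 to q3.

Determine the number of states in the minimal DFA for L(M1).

First remove the unreachable states {q4,q5}; 5 states remain.
Initial partition by acceptance: {q1} | {q0,q2,q3,q6}.
On input 1, block {q0,q2,q3,q6} splits into {q2,q3,q6} and {q0}.
Split {q2,q3,q6} by δ(·,0) → {q3,q6} and {q2}.
On input 0, block {q3,q6} splits into {q3} and {q6}.
The partition is now stable with 5 blocks: {q1} | {q3} | {q0} | {q2} | {q6}.

5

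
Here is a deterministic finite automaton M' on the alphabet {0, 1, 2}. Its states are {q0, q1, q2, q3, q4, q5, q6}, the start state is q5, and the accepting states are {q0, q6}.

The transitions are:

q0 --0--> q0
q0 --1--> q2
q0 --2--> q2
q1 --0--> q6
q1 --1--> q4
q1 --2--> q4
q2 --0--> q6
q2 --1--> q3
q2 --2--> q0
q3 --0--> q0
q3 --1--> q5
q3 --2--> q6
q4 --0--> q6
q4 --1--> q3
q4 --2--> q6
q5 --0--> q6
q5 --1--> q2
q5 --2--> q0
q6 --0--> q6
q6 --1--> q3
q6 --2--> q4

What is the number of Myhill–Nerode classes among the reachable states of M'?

Reachable states from the start: {q0,q2,q3,q4,q5,q6}. Unreachable: {q1} — drop them.
Start with accepting vs non-accepting: {q0,q6} | {q2,q3,q4,q5}.
The partition is now stable with 2 blocks: {q0,q6} | {q2,q3,q4,q5}.

2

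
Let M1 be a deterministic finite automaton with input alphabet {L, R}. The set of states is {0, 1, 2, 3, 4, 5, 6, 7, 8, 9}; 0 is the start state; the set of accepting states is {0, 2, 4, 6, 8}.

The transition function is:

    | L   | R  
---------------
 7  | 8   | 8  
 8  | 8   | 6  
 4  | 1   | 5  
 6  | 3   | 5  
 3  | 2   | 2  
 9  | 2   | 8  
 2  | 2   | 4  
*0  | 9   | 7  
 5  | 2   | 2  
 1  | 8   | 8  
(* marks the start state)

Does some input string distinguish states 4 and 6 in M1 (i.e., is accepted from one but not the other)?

Initial partition by acceptance: {0,2,4,6,8} | {1,3,5,7,9}.
On input L, block {0,2,4,6,8} splits into {0,4,6} and {2,8}.
No further refinement is possible. Final partition (3 blocks): {0,4,6} | {1,3,5,7,9} | {2,8}.
4 and 6 lie in the same block of the stable partition, so they are equivalent — no string distinguishes them.

No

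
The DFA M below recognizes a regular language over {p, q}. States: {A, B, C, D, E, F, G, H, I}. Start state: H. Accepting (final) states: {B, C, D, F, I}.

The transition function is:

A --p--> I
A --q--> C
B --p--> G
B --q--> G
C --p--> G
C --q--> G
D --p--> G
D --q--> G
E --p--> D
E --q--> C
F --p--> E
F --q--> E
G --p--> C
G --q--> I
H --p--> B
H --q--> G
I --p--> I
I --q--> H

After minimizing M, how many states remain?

4

Reachable states from the start: {B,C,G,H,I}. Unreachable: {A,D,E,F} — drop them.
Start with accepting vs non-accepting: {B,C,I} | {G,H}.
On input p, block {B,C,I} splits into {B,C} and {I}.
Split {G,H} by δ(·,q) → {G} and {H}.
No further refinement is possible. Final partition (4 blocks): {B,C} | {G} | {I} | {H}.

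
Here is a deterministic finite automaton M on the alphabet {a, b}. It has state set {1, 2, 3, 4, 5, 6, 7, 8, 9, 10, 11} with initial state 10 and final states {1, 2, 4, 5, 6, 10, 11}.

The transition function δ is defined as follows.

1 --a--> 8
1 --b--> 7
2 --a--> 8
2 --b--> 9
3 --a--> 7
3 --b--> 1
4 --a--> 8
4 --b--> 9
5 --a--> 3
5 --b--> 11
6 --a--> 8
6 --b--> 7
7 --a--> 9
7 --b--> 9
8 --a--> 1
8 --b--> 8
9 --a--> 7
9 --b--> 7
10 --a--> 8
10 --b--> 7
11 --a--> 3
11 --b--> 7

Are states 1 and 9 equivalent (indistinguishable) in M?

States {2,3,4,5,6,11} cannot be reached from the start state, so discard them.
P0 = {1,10} | {7,8,9}.
On input a, block {7,8,9} splits into {7,9} and {8}.
The partition is now stable with 3 blocks: {1,10} | {7,9} | {8}.
1 and 9 end up in different blocks, so they are distinguishable. For instance, the string 'ε' is accepted from only 1.

No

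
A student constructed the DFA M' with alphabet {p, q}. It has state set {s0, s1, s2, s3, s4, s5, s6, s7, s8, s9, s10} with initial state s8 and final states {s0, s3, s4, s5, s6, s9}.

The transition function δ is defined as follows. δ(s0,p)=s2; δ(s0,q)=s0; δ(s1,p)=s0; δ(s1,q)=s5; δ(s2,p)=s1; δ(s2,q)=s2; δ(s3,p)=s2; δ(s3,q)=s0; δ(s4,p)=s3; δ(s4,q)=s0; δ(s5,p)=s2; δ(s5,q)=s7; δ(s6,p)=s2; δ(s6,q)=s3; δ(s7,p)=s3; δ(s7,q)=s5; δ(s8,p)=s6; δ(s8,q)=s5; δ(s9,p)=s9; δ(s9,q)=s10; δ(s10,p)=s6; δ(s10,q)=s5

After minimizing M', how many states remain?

States {s4,s9,s10} cannot be reached from the start state, so discard them.
Initial partition by acceptance: {s0,s3,s5,s6} | {s1,s2,s7,s8}.
On input q, block {s0,s3,s5,s6} splits into {s0,s3,s6} and {s5}.
On input p, block {s1,s2,s7,s8} splits into {s1,s7,s8} and {s2}.
Stable partition: {s0,s3,s6} | {s1,s7,s8} | {s5} | {s2} — 4 equivalence classes.

4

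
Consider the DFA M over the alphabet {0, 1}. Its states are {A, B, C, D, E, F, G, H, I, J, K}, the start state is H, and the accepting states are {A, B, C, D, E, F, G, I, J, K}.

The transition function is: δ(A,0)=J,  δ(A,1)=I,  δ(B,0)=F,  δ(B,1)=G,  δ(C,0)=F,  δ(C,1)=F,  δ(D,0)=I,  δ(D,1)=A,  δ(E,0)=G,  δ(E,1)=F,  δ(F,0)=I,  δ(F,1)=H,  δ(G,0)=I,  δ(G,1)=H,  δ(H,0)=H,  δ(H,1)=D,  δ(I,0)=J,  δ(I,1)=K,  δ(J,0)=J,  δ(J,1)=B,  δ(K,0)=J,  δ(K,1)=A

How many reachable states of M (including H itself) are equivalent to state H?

First remove the unreachable states {C,E}; 9 states remain.
Initial partition by acceptance: {A,B,D,F,G,I,J,K} | {H}.
Split {A,B,D,F,G,I,J,K} by δ(·,1) → {A,B,D,I,J,K} and {F,G}.
Split {A,B,D,I,J,K} by δ(·,0) → {A,D,I,J,K} and {B}.
Refine {A,D,I,J,K} on symbol 1: members go to different blocks, giving {A,D,I,K} and {J}.
Split {A,D,I,K} by δ(·,0) → {A,I,K} and {D}.
No further refinement is possible. Final partition (6 blocks): {A,I,K} | {H} | {F,G} | {B} | {J} | {D}.
The equivalence class containing H is {H}, of size 1.

1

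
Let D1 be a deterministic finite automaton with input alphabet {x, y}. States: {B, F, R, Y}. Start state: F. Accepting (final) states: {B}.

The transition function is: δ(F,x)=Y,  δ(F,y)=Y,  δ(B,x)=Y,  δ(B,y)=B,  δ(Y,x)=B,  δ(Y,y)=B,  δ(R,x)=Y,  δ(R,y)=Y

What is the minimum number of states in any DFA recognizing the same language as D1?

3

States {R} cannot be reached from the start state, so discard them.
P0 = {B} | {F,Y}.
On input x, block {F,Y} splits into {F} and {Y}.
The partition is now stable with 3 blocks: {B} | {F} | {Y}.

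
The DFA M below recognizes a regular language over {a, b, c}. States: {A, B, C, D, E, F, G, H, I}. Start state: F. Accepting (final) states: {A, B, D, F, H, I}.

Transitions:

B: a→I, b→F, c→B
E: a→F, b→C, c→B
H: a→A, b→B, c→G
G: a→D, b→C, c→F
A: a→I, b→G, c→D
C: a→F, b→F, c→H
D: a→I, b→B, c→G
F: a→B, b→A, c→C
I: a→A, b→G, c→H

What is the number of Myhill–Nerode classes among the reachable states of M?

States {E} cannot be reached from the start state, so discard them.
Start with accepting vs non-accepting: {A,B,D,F,H,I} | {C,G}.
Refine {A,B,D,F,H,I} on symbol b: members go to different blocks, giving {B,D,F,H} and {A,I}.
Split {B,D,F,H} by δ(·,a) → {B,D,H} and {F}.
On input b, block {B,D,H} splits into {D,H} and {B}.
Split {C,G} by δ(·,a) → {C} and {G}.
No further refinement is possible. Final partition (6 blocks): {D,H} | {C} | {A,I} | {F} | {B} | {G}.

6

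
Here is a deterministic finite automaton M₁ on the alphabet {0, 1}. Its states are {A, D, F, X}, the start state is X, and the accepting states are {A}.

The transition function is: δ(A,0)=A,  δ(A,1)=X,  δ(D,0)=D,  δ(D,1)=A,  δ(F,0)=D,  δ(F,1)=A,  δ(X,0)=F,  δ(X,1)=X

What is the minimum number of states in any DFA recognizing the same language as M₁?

3

All states are reachable from the start state.
Start with accepting vs non-accepting: {A} | {D,F,X}.
Split {D,F,X} by δ(·,1) → {D,F} and {X}.
No further refinement is possible. Final partition (3 blocks): {A} | {D,F} | {X}.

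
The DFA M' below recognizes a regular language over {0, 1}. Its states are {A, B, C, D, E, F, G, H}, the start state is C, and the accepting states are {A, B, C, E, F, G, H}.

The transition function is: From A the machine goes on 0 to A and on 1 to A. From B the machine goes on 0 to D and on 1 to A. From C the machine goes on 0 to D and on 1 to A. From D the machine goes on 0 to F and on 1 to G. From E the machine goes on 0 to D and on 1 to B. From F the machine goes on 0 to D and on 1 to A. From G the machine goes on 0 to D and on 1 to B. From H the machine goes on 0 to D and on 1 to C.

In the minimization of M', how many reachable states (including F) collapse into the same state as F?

Reachable states from the start: {A,B,C,D,F,G}. Unreachable: {E,H} — drop them.
P0 = {A,B,C,F,G} | {D}.
Refine {A,B,C,F,G} on symbol 0: members go to different blocks, giving {B,C,F,G} and {A}.
On input 1, block {B,C,F,G} splits into {B,C,F} and {G}.
Stable partition: {B,C,F} | {D} | {A} | {G} — 4 equivalence classes.
The equivalence class containing F is {B,C,F}, of size 3.

3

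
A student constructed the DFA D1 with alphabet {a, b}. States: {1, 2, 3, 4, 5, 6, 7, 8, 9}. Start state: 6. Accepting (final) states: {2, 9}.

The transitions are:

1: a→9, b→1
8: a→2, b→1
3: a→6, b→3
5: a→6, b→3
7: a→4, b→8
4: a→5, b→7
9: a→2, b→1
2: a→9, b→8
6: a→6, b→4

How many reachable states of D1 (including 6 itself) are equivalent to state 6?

1

Every state is reachable, so we keep all 9.
P0 = {2,9} | {1,3,4,5,6,7,8}.
Split {1,3,4,5,6,7,8} by δ(·,a) → {3,4,5,6,7} and {1,8}.
Split {3,4,5,6,7} by δ(·,b) → {3,4,5,6} and {7}.
On input b, block {3,4,5,6} splits into {3,5,6} and {4}.
Refine {3,5,6} on symbol b: members go to different blocks, giving {3,5} and {6}.
Stable partition: {2,9} | {3,5} | {1,8} | {7} | {4} | {6} — 6 equivalence classes.
State 6 belongs to the block {6}, which has 1 states.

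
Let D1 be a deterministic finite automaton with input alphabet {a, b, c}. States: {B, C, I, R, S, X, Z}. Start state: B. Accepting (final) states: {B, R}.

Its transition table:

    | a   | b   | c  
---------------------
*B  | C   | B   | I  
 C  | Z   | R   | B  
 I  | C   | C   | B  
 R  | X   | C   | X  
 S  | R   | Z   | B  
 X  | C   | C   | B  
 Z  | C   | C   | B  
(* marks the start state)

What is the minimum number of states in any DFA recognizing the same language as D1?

4

States {S} cannot be reached from the start state, so discard them.
Initial partition by acceptance: {B,R} | {C,I,X,Z}.
On input b, block {B,R} splits into {R} and {B}.
Split {C,I,X,Z} by δ(·,b) → {I,X,Z} and {C}.
No further refinement is possible. Final partition (4 blocks): {R} | {I,X,Z} | {B} | {C}.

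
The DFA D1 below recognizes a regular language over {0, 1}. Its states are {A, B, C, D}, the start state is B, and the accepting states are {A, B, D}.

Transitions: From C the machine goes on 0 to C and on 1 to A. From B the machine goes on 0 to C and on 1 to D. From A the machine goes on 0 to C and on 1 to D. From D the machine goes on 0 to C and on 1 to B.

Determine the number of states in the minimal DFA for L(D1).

2

P0 = {A,B,D} | {C}.
No further refinement is possible. Final partition (2 blocks): {A,B,D} | {C}.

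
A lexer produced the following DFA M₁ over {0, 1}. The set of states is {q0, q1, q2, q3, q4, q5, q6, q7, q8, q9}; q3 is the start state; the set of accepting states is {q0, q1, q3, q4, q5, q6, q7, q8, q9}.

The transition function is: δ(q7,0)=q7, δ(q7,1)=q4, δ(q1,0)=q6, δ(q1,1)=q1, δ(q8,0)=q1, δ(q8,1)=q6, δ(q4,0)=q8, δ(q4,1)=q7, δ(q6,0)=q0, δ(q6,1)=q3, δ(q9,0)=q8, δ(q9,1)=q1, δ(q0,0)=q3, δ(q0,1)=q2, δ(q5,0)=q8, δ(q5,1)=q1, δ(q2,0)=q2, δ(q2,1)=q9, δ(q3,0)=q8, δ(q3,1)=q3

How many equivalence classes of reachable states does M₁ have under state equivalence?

First remove the unreachable states {q4,q5,q7}; 7 states remain.
P0 = {q0,q1,q3,q6,q8,q9} | {q2}.
Split {q0,q1,q3,q6,q8,q9} by δ(·,1) → {q1,q3,q6,q8,q9} and {q0}.
On input 0, block {q1,q3,q6,q8,q9} splits into {q1,q3,q8,q9} and {q6}.
On input 0, block {q1,q3,q8,q9} splits into {q3,q8,q9} and {q1}.
On input 0, block {q3,q8,q9} splits into {q3,q9} and {q8}.
Split {q3,q9} by δ(·,1) → {q3} and {q9}.
No further refinement is possible. Final partition (7 blocks): {q3} | {q2} | {q0} | {q6} | {q1} | {q8} | {q9}.

7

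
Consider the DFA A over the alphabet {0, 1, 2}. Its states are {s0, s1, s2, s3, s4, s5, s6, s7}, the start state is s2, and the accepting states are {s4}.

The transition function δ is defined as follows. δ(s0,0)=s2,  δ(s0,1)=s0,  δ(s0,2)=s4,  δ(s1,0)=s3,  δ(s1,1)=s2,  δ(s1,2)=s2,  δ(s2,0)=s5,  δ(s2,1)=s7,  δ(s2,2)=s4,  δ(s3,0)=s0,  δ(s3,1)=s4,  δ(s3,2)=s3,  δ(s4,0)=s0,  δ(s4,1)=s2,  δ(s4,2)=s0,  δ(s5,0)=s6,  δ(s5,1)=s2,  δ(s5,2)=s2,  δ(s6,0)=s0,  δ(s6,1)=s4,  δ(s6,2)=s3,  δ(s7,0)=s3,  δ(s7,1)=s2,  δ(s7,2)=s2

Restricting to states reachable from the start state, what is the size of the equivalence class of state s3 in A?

Reachable states from the start: {s0,s2,s3,s4,s5,s6,s7}. Unreachable: {s1} — drop them.
Start with accepting vs non-accepting: {s4} | {s0,s2,s3,s5,s6,s7}.
Split {s0,s2,s3,s5,s6,s7} by δ(·,1) → {s0,s2,s5,s7} and {s3,s6}.
Refine {s0,s2,s5,s7} on symbol 0: members go to different blocks, giving {s0,s2} and {s5,s7}.
Refine {s0,s2} on symbol 0: members go to different blocks, giving {s0} and {s2}.
Stable partition: {s4} | {s0} | {s3,s6} | {s5,s7} | {s2} — 5 equivalence classes.
The equivalence class containing s3 is {s3,s6}, of size 2.

2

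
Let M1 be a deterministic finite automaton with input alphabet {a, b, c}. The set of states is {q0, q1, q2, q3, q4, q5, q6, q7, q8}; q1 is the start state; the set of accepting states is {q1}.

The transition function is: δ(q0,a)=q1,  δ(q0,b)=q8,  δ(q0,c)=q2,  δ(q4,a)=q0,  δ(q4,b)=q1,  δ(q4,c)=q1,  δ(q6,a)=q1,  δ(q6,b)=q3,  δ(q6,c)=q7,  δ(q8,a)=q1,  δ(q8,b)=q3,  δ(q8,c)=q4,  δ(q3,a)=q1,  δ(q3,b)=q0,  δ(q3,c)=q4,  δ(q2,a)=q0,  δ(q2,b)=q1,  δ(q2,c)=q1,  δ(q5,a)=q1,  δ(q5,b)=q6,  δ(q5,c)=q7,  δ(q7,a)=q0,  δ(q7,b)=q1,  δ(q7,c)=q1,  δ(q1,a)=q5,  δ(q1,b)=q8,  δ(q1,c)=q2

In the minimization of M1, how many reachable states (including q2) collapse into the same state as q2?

3

Every state is reachable, so we keep all 9.
Start with accepting vs non-accepting: {q1} | {q0,q2,q3,q4,q5,q6,q7,q8}.
Split {q0,q2,q3,q4,q5,q6,q7,q8} by δ(·,a) → {q0,q3,q5,q6,q8} and {q2,q4,q7}.
The partition is now stable with 3 blocks: {q1} | {q0,q3,q5,q6,q8} | {q2,q4,q7}.
The equivalence class containing q2 is {q2,q4,q7}, of size 3.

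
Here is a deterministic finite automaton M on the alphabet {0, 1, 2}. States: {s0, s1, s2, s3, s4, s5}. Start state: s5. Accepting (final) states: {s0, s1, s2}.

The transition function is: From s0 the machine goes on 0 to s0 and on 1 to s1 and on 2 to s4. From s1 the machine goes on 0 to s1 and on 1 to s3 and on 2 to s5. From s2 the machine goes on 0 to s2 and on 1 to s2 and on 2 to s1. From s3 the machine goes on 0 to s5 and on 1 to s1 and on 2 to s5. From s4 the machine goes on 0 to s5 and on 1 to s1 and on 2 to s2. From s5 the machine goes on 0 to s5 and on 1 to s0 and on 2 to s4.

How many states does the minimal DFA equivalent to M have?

Every state is reachable, so we keep all 6.
Initial partition by acceptance: {s0,s1,s2} | {s3,s4,s5}.
Split {s0,s1,s2} by δ(·,1) → {s0,s2} and {s1}.
Refine {s0,s2} on symbol 1: members go to different blocks, giving {s0} and {s2}.
Split {s3,s4,s5} by δ(·,1) → {s3,s4} and {s5}.
Refine {s3,s4} on symbol 2: members go to different blocks, giving {s3} and {s4}.
Stable partition: {s0} | {s3} | {s1} | {s2} | {s5} | {s4} — 6 equivalence classes.

6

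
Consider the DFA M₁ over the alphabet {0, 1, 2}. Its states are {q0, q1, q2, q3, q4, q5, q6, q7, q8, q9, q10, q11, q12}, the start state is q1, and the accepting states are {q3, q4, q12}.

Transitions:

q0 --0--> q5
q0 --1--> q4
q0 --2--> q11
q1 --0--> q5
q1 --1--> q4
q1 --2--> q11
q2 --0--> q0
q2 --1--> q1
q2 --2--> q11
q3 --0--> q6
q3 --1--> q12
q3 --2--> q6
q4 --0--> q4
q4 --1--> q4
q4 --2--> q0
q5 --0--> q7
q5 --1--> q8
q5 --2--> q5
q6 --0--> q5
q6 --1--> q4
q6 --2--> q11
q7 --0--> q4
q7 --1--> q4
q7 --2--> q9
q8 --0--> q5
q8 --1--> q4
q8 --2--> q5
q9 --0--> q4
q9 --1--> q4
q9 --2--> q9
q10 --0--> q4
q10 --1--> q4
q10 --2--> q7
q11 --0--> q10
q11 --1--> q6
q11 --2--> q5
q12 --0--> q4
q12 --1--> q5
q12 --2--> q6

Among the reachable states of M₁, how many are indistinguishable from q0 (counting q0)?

States {q2,q3,q12} cannot be reached from the start state, so discard them.
Start with accepting vs non-accepting: {q4} | {q0,q1,q5,q6,q7,q8,q9,q10,q11}.
Refine {q0,q1,q5,q6,q7,q8,q9,q10,q11} on symbol 0: members go to different blocks, giving {q0,q1,q5,q6,q8,q11} and {q7,q9,q10}.
Split {q0,q1,q5,q6,q8,q11} by δ(·,0) → {q0,q1,q6,q8} and {q5,q11}.
No further refinement is possible. Final partition (4 blocks): {q4} | {q0,q1,q6,q8} | {q7,q9,q10} | {q5,q11}.
State q0 belongs to the block {q0,q1,q6,q8}, which has 4 states.

4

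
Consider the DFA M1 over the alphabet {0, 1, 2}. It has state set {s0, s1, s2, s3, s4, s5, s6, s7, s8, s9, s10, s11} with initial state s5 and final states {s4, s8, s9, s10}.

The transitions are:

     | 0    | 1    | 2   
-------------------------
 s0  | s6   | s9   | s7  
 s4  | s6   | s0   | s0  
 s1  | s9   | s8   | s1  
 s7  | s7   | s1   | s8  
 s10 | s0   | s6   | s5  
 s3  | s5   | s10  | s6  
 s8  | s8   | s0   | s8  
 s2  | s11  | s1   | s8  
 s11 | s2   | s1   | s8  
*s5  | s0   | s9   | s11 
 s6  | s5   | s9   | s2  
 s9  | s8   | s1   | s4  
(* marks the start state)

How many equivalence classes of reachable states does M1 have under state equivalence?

6

First remove the unreachable states {s3,s10}; 10 states remain.
Start with accepting vs non-accepting: {s4,s8,s9} | {s0,s1,s2,s5,s6,s7,s11}.
Refine {s4,s8,s9} on symbol 0: members go to different blocks, giving {s8,s9} and {s4}.
Split {s8,s9} by δ(·,2) → {s8} and {s9}.
Split {s0,s1,s2,s5,s6,s7,s11} by δ(·,0) → {s0,s2,s5,s6,s7,s11} and {s1}.
Refine {s0,s2,s5,s6,s7,s11} on symbol 1: members go to different blocks, giving {s0,s5,s6} and {s2,s7,s11}.
The partition is now stable with 6 blocks: {s8} | {s0,s5,s6} | {s4} | {s9} | {s1} | {s2,s7,s11}.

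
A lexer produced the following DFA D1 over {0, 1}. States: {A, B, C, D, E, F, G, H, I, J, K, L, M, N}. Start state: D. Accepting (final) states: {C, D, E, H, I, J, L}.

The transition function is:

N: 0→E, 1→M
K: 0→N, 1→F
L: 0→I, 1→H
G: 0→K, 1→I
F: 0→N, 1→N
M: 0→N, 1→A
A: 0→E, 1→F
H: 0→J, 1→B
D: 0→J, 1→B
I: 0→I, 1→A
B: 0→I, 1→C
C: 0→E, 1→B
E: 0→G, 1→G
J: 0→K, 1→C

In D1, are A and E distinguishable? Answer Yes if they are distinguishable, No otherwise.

States {H,L} cannot be reached from the start state, so discard them.
P0 = {C,D,E,I,J} | {A,B,F,G,K,M,N}.
On input 0, block {C,D,E,I,J} splits into {C,D,I} and {E,J}.
Refine {C,D,I} on symbol 0: members go to different blocks, giving {C,D} and {I}.
On input 0, block {A,B,F,G,K,M,N} splits into {F,G,K,M} and {A,N} and {B}.
Split {F,G,K,M} by δ(·,0) → {F,K,M} and {G}.
Split {F,K,M} by δ(·,1) → {F,M} and {K}.
On input 0, block {E,J} splits into {E} and {J}.
Refine {C,D} on symbol 0: members go to different blocks, giving {C} and {D}.
Stable partition: {C} | {F,M} | {E} | {I} | {A,N} | {B} | {G} | {K} | {J} | {D} — 10 equivalence classes.
A and E end up in different blocks, so they are distinguishable. For instance, the string 'ε' is accepted from only E.

Yes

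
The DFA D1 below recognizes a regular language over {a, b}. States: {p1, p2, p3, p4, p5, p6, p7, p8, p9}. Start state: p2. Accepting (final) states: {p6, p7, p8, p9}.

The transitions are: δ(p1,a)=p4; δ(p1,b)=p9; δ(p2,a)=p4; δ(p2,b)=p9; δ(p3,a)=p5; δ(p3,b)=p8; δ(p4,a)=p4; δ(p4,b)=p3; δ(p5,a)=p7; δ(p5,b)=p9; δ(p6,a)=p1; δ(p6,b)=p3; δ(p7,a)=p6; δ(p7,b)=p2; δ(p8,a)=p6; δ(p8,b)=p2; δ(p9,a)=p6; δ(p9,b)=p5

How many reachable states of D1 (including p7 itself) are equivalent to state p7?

All states are reachable from the start state.
Start with accepting vs non-accepting: {p6,p7,p8,p9} | {p1,p2,p3,p4,p5}.
Split {p6,p7,p8,p9} by δ(·,a) → {p7,p8,p9} and {p6}.
Split {p1,p2,p3,p4,p5} by δ(·,a) → {p1,p2,p3,p4} and {p5}.
Split {p7,p8,p9} by δ(·,b) → {p7,p8} and {p9}.
Refine {p1,p2,p3,p4} on symbol a: members go to different blocks, giving {p1,p2,p4} and {p3}.
Refine {p1,p2,p4} on symbol b: members go to different blocks, giving {p1,p2} and {p4}.
No further refinement is possible. Final partition (7 blocks): {p7,p8} | {p1,p2} | {p6} | {p5} | {p9} | {p3} | {p4}.
State p7 belongs to the block {p7,p8}, which has 2 states.

2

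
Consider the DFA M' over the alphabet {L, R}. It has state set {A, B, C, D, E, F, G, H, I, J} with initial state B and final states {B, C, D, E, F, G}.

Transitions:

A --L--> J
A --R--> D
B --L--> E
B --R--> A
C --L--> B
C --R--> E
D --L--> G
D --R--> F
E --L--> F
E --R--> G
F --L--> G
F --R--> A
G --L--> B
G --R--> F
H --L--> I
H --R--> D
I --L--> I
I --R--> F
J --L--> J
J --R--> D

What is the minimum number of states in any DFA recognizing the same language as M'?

Reachable states from the start: {A,B,D,E,F,G,J}. Unreachable: {C,H,I} — drop them.
P0 = {B,D,E,F,G} | {A,J}.
Refine {B,D,E,F,G} on symbol R: members go to different blocks, giving {D,E,G} and {B,F}.
Refine {D,E,G} on symbol L: members go to different blocks, giving {E,G} and {D}.
On input R, block {E,G} splits into {E} and {G}.
On input L, block {B,F} splits into {B} and {F}.
No further refinement is possible. Final partition (6 blocks): {E} | {A,J} | {B} | {D} | {G} | {F}.

6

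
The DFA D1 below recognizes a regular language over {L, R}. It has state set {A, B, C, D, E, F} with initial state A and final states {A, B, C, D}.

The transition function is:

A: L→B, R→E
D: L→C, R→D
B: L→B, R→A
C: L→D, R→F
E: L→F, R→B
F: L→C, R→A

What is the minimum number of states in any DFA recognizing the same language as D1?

6

All states are reachable from the start state.
Initial partition by acceptance: {A,B,C,D} | {E,F}.
Refine {A,B,C,D} on symbol R: members go to different blocks, giving {A,C} and {B,D}.
Refine {E,F} on symbol L: members go to different blocks, giving {E} and {F}.
Split {A,C} by δ(·,R) → {A} and {C}.
Refine {B,D} on symbol L: members go to different blocks, giving {B} and {D}.
Stable partition: {A} | {E} | {B} | {F} | {C} | {D} — 6 equivalence classes.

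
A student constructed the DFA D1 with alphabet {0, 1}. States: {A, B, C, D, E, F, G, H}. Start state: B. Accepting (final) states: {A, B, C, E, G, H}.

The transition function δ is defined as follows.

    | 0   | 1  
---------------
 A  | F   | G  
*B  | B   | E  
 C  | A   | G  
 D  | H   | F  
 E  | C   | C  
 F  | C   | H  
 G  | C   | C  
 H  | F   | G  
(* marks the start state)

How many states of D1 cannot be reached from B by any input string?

BFS from B reaches {A, B, C, E, F, G, H}; the 1 state(s) D are never visited.

1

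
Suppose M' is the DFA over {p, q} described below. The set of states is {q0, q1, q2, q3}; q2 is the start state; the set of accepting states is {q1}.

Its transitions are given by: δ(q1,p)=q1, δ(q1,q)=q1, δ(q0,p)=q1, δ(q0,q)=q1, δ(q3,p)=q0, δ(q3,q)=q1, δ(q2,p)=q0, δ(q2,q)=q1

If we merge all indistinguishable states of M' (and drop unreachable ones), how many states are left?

3

First remove the unreachable states {q3}; 3 states remain.
Start with accepting vs non-accepting: {q1} | {q0,q2}.
Split {q0,q2} by δ(·,p) → {q0} and {q2}.
Stable partition: {q1} | {q0} | {q2} — 3 equivalence classes.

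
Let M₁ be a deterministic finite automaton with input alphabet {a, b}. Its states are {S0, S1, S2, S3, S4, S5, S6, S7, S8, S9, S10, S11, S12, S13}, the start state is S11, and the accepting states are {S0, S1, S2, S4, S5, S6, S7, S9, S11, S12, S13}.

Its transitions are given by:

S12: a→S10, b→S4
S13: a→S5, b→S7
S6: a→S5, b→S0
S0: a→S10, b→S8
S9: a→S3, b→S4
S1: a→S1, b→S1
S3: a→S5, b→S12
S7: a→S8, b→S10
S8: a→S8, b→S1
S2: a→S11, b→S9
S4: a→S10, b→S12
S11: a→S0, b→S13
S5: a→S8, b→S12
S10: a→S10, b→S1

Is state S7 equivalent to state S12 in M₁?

First remove the unreachable states {S2,S3,S6,S9}; 10 states remain.
Start with accepting vs non-accepting: {S0,S1,S4,S5,S7,S11,S12,S13} | {S8,S10}.
On input a, block {S0,S1,S4,S5,S7,S11,S12,S13} splits into {S0,S4,S5,S7,S12} and {S1,S11,S13}.
Split {S0,S4,S5,S7,S12} by δ(·,b) → {S4,S5,S12} and {S0,S7}.
Refine {S1,S11,S13} on symbol a: members go to different blocks, giving {S1} and {S11} and {S13}.
No further refinement is possible. Final partition (6 blocks): {S4,S5,S12} | {S8,S10} | {S1} | {S0,S7} | {S11} | {S13}.
S7 and S12 end up in different blocks, so they are distinguishable. For instance, the string 'b' is accepted from only S12.

No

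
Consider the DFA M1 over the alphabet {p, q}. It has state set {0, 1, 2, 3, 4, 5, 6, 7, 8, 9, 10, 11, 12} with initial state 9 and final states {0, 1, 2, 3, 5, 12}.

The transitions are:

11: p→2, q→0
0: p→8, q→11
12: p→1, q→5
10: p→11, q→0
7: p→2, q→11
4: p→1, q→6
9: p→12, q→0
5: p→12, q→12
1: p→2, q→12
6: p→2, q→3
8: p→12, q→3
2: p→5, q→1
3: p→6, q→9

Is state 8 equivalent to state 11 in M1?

Yes

Reachable states from the start: {0,1,2,3,5,6,8,9,11,12}. Unreachable: {4,7,10} — drop them.
P0 = {0,1,2,3,5,12} | {6,8,9,11}.
Split {0,1,2,3,5,12} by δ(·,p) → {1,2,5,12} and {0,3}.
The partition is now stable with 3 blocks: {1,2,5,12} | {6,8,9,11} | {0,3}.
8 and 11 lie in the same block of the stable partition, so they are equivalent — no string distinguishes them.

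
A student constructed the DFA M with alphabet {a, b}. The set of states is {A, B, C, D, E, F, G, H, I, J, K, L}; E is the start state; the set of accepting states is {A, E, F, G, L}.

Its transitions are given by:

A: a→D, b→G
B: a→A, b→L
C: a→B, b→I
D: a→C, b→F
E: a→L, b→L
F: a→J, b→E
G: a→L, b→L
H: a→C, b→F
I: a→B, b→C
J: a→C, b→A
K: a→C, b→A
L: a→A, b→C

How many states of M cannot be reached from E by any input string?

2

BFS from E reaches {A, B, C, D, E, F, G, I, J, L}; the 2 state(s) H, K are never visited.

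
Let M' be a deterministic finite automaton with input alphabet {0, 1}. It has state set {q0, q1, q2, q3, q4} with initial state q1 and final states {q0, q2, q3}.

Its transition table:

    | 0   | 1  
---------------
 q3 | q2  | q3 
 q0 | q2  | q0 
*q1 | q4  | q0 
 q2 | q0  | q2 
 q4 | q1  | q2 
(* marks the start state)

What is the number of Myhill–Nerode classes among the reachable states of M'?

2

Reachable states from the start: {q0,q1,q2,q4}. Unreachable: {q3} — drop them.
Start with accepting vs non-accepting: {q0,q2} | {q1,q4}.
No further refinement is possible. Final partition (2 blocks): {q0,q2} | {q1,q4}.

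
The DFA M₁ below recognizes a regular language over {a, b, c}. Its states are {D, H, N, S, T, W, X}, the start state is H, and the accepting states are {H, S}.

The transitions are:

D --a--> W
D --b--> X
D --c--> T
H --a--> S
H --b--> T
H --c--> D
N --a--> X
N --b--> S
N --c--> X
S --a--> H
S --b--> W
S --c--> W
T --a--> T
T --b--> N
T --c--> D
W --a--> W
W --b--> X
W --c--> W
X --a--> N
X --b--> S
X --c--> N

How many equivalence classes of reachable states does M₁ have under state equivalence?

All states are reachable from the start state.
Initial partition by acceptance: {H,S} | {D,N,T,W,X}.
On input b, block {D,N,T,W,X} splits into {D,T,W} and {N,X}.
The partition is now stable with 3 blocks: {H,S} | {D,T,W} | {N,X}.

3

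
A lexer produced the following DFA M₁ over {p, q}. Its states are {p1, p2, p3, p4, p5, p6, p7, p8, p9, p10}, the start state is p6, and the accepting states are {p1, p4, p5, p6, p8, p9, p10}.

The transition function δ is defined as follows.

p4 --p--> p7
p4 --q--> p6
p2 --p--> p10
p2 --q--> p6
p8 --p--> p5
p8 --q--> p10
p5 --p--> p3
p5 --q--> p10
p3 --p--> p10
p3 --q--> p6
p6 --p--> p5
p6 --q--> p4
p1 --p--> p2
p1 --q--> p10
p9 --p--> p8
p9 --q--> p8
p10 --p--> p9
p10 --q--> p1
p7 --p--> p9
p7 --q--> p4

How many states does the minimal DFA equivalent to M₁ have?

8

Every state is reachable, so we keep all 10.
Start with accepting vs non-accepting: {p1,p4,p5,p6,p8,p9,p10} | {p2,p3,p7}.
Refine {p1,p4,p5,p6,p8,p9,p10} on symbol p: members go to different blocks, giving {p6,p8,p9,p10} and {p1,p4,p5}.
On input p, block {p6,p8,p9,p10} splits into {p6,p8} and {p9,p10}.
Split {p6,p8} by δ(·,q) → {p6} and {p8}.
On input q, block {p2,p3,p7} splits into {p2,p3} and {p7}.
Refine {p1,p4,p5} on symbol p: members go to different blocks, giving {p1,p5} and {p4}.
On input p, block {p9,p10} splits into {p9} and {p10}.
The partition is now stable with 8 blocks: {p6} | {p2,p3} | {p1,p5} | {p9} | {p8} | {p7} | {p4} | {p10}.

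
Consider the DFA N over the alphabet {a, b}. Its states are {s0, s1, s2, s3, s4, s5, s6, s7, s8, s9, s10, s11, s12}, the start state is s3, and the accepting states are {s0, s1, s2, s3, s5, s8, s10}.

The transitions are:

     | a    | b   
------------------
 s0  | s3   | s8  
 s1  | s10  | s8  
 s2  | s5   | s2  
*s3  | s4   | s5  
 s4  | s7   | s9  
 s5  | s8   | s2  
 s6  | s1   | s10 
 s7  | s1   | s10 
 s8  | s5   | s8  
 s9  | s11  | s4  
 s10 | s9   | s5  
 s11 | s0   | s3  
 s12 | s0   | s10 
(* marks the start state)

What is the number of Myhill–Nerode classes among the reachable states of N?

States {s6,s12} cannot be reached from the start state, so discard them.
P0 = {s0,s1,s2,s3,s5,s8,s10} | {s4,s7,s9,s11}.
Refine {s0,s1,s2,s3,s5,s8,s10} on symbol a: members go to different blocks, giving {s0,s1,s2,s5,s8} and {s3,s10}.
Split {s0,s1,s2,s5,s8} by δ(·,a) → {s2,s5,s8} and {s0,s1}.
Split {s4,s7,s9,s11} by δ(·,a) → {s4,s9} and {s7,s11}.
No further refinement is possible. Final partition (5 blocks): {s2,s5,s8} | {s4,s9} | {s3,s10} | {s0,s1} | {s7,s11}.

5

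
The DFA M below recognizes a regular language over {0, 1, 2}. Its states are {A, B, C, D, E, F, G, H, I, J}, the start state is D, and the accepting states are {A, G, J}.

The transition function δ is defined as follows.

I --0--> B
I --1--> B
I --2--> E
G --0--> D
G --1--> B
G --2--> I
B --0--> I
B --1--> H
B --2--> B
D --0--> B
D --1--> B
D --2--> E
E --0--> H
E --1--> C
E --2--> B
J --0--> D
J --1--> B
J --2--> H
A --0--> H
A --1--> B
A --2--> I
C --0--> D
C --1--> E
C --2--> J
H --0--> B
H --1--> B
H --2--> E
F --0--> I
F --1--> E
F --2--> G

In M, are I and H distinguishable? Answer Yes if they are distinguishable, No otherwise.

No

First remove the unreachable states {A,F,G}; 7 states remain.
Initial partition by acceptance: {J} | {B,C,D,E,H,I}.
Split {B,C,D,E,H,I} by δ(·,2) → {B,D,E,H,I} and {C}.
On input 1, block {B,D,E,H,I} splits into {B,D,H,I} and {E}.
On input 2, block {B,D,H,I} splits into {D,H,I} and {B}.
The partition is now stable with 5 blocks: {J} | {D,H,I} | {C} | {E} | {B}.
I and H lie in the same block of the stable partition, so they are equivalent — no string distinguishes them.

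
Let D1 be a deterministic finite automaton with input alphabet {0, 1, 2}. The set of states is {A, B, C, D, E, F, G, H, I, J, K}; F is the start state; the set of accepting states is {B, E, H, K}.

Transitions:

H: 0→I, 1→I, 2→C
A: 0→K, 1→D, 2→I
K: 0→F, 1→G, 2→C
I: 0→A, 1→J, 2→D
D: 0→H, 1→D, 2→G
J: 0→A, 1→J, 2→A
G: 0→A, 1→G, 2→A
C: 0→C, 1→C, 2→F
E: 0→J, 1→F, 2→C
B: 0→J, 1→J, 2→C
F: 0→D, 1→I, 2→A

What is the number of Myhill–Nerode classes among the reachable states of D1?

Reachable states from the start: {A,C,D,F,G,H,I,J,K}. Unreachable: {B,E} — drop them.
Initial partition by acceptance: {H,K} | {A,C,D,F,G,I,J}.
Refine {A,C,D,F,G,I,J} on symbol 0: members go to different blocks, giving {C,F,G,I,J} and {A,D}.
On input 0, block {C,F,G,I,J} splits into {F,G,I,J} and {C}.
Stable partition: {H,K} | {F,G,I,J} | {A,D} | {C} — 4 equivalence classes.

4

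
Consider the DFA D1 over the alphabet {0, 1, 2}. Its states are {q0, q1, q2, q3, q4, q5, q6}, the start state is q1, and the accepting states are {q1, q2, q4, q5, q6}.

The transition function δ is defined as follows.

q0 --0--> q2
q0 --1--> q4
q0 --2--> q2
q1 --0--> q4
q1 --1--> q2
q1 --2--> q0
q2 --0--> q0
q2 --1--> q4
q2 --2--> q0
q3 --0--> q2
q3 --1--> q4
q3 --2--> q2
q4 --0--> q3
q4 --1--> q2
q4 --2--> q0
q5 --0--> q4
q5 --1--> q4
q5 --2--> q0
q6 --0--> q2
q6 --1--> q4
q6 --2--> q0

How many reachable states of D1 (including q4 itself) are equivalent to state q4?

2

Reachable states from the start: {q0,q1,q2,q3,q4}. Unreachable: {q5,q6} — drop them.
P0 = {q1,q2,q4} | {q0,q3}.
Split {q1,q2,q4} by δ(·,0) → {q2,q4} and {q1}.
No further refinement is possible. Final partition (3 blocks): {q2,q4} | {q0,q3} | {q1}.
State q4 belongs to the block {q2,q4}, which has 2 states.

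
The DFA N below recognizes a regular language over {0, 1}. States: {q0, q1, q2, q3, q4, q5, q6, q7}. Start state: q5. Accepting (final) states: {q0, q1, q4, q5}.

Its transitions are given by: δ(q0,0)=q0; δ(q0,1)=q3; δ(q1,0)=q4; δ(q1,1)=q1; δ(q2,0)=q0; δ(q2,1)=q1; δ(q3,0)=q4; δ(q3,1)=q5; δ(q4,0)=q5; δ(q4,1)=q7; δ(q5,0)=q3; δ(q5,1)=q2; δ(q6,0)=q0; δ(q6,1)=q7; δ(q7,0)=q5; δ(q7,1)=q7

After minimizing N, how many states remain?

States {q6} cannot be reached from the start state, so discard them.
Initial partition by acceptance: {q0,q1,q4,q5} | {q2,q3,q7}.
On input 0, block {q0,q1,q4,q5} splits into {q0,q1,q4} and {q5}.
On input 0, block {q0,q1,q4} splits into {q0,q1} and {q4}.
Refine {q0,q1} on symbol 0: members go to different blocks, giving {q0} and {q1}.
On input 0, block {q2,q3,q7} splits into {q2} and {q3} and {q7}.
The partition is now stable with 7 blocks: {q0} | {q2} | {q5} | {q4} | {q1} | {q3} | {q7}.

7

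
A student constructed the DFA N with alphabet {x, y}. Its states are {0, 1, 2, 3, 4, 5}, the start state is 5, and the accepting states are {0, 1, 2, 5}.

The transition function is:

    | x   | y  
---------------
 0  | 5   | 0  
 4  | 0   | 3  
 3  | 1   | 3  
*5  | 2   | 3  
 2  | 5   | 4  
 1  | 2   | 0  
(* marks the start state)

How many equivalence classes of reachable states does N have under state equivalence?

3

Every state is reachable, so we keep all 6.
P0 = {0,1,2,5} | {3,4}.
On input y, block {0,1,2,5} splits into {0,1} and {2,5}.
No further refinement is possible. Final partition (3 blocks): {0,1} | {3,4} | {2,5}.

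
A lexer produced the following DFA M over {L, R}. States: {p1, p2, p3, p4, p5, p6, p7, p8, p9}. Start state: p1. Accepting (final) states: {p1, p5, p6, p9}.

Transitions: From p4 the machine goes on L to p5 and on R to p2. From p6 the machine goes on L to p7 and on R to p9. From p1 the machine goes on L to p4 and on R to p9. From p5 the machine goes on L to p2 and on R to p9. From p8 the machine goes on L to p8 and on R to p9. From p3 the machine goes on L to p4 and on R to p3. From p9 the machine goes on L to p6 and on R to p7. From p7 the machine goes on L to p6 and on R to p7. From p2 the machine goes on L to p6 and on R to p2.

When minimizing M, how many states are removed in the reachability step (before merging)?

Starting at p1 and following transitions, the reachable set is {p1, p2, p4, p5, p6, p7, p9}. That leaves p3, p8 unreachable — 2 in total.

2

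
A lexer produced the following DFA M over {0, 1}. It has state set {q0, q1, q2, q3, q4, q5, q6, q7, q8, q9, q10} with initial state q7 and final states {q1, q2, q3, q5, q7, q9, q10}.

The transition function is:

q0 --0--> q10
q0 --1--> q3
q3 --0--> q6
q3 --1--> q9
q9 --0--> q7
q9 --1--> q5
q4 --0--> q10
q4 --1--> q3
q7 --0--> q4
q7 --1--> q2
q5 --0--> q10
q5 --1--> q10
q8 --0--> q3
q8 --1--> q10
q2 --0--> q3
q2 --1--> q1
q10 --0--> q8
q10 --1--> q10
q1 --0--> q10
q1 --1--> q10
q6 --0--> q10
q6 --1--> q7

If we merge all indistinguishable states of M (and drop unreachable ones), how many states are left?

6

First remove the unreachable states {q0}; 10 states remain.
P0 = {q1,q2,q3,q5,q7,q9,q10} | {q4,q6,q8}.
On input 0, block {q1,q2,q3,q5,q7,q9,q10} splits into {q1,q2,q5,q9} and {q3,q7,q10}.
Refine {q1,q2,q5,q9} on symbol 1: members go to different blocks, giving {q1,q5} and {q2,q9}.
On input 1, block {q3,q7,q10} splits into {q3,q7} and {q10}.
Refine {q4,q6,q8} on symbol 0: members go to different blocks, giving {q4,q6} and {q8}.
Stable partition: {q1,q5} | {q4,q6} | {q3,q7} | {q2,q9} | {q10} | {q8} — 6 equivalence classes.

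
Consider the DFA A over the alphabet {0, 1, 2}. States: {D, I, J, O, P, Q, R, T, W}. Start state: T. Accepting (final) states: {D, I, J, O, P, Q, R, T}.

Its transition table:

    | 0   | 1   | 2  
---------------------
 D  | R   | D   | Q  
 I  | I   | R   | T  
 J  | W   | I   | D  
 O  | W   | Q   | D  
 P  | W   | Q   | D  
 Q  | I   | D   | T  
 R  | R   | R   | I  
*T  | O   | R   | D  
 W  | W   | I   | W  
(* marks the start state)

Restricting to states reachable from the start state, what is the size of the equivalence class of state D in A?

2

First remove the unreachable states {J,P}; 7 states remain.
Initial partition by acceptance: {D,I,O,Q,R,T} | {W}.
Split {D,I,O,Q,R,T} by δ(·,0) → {D,I,Q,R,T} and {O}.
Split {D,I,Q,R,T} by δ(·,0) → {D,I,Q,R} and {T}.
Split {D,I,Q,R} by δ(·,2) → {I,Q} and {D,R}.
Stable partition: {I,Q} | {W} | {O} | {T} | {D,R} — 5 equivalence classes.
State D belongs to the block {D,R}, which has 2 states.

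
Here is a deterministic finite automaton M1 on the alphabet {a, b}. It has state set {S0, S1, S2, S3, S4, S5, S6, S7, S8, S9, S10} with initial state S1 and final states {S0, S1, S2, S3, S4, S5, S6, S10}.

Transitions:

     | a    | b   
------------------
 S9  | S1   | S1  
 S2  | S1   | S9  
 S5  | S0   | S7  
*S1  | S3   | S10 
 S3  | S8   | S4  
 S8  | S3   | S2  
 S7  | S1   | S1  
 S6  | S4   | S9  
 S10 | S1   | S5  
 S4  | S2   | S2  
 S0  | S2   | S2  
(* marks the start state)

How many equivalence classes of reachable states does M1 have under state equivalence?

Reachable states from the start: {S0,S1,S2,S3,S4,S5,S7,S8,S9,S10}. Unreachable: {S6} — drop them.
P0 = {S0,S1,S2,S3,S4,S5,S10} | {S7,S8,S9}.
Split {S0,S1,S2,S3,S4,S5,S10} by δ(·,a) → {S0,S1,S2,S4,S5,S10} and {S3}.
On input a, block {S0,S1,S2,S4,S5,S10} splits into {S0,S2,S4,S5,S10} and {S1}.
On input a, block {S0,S2,S4,S5,S10} splits into {S0,S4,S5} and {S2,S10}.
Refine {S0,S4,S5} on symbol a: members go to different blocks, giving {S0,S4} and {S5}.
Split {S7,S8,S9} by δ(·,a) → {S7,S9} and {S8}.
Refine {S2,S10} on symbol b: members go to different blocks, giving {S2} and {S10}.
Stable partition: {S0,S4} | {S7,S9} | {S3} | {S1} | {S2} | {S5} | {S8} | {S10} — 8 equivalence classes.

8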